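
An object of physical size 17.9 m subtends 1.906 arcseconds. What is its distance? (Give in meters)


D = size / theta_rad, theta_rad = 1.906 * pi/(180*3600) = 9.241e-06, D = 1.937e+06

1.937e+06 m


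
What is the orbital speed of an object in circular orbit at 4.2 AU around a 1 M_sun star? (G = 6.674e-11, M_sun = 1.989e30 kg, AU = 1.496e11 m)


v = sqrt(GM/r) = sqrt(6.674e-11 * 1.989e+30 / 6.283e+11) = 14535.1678

14535.1678 m/s


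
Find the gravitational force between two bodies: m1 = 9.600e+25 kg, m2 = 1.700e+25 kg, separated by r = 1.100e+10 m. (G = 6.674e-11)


F = G*m1*m2/r^2 = 6.674e-11 * 9.600e+25 * 1.700e+25 / (1.100e+10)^2 = 6.674e-11 * 1.632e+51 / 1.210e+20 = 9.002e+20

9.002e+20 N


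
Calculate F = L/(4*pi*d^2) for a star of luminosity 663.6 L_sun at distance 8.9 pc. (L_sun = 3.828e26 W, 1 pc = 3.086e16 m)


F = L / (4*pi*d^2) = 2.540e+29 / (4*pi*(2.747e+17)^2) = 2.680e-07

2.680e-07 W/m^2


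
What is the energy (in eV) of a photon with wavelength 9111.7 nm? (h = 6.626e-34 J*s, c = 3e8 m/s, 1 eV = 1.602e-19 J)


E = hc/lambda = 6.626e-34 * 3e8 / 9.112e-06 = 2.182e-20 J = 0.1362 eV

0.1362 eV


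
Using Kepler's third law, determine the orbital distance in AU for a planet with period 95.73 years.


a = P^(2/3) = 95.73^(2/3) = 20.9266

20.9266 AU


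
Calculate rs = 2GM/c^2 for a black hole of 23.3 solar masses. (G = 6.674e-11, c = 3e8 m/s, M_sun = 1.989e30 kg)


M = 23.3 * 1.989e30 kg = 4.63437e+31 kg. rs = 2GM/c^2 = 2 * 6.674e-11 * 4.63437e+31 / (3e8)^2 = 68732.8564

68732.8564 m


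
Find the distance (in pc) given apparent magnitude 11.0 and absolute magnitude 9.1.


d = 10^((m - M + 5)/5) = 10^((11.0 - 9.1 + 5)/5) = 23.9883

23.9883 pc


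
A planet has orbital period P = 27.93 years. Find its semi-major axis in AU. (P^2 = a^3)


a = P^(2/3) = 27.93^(2/3) = 9.2055

9.2055 AU


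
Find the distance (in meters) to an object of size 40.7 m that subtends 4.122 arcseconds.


D = size / theta_rad, theta_rad = 4.122 * pi/(180*3600) = 1.998e-05, D = 2.037e+06

2.037e+06 m


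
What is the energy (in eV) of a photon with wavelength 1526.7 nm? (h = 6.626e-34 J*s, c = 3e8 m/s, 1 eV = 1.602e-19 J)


E = hc/lambda = 6.626e-34 * 3e8 / 1.527e-06 = 1.302e-19 J = 0.8127 eV

0.8127 eV


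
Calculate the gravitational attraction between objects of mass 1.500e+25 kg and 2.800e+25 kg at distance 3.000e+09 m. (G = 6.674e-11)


F = G*m1*m2/r^2 = 6.674e-11 * 1.500e+25 * 2.800e+25 / (3.000e+09)^2 = 6.674e-11 * 4.200e+50 / 9.000e+18 = 3.115e+21

3.115e+21 N


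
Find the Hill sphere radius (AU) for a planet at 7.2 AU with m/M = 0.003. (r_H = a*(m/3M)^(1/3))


r_H = a * (m/3M)^(1/3) = 7.2 * (0.003/3)^(1/3) = 0.72

0.72 AU


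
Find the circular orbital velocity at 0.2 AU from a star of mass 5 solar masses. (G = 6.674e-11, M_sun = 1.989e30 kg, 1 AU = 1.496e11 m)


v = sqrt(GM/r) = sqrt(6.674e-11 * 9.945e+30 / 2.992e+10) = 148941.1491

148941.1491 m/s


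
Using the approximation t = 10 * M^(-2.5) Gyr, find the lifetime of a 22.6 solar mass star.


t = 10 * M^(-2.5) = 10 * 22.6^(-2.5) = 0.0041

0.0041 Gyr


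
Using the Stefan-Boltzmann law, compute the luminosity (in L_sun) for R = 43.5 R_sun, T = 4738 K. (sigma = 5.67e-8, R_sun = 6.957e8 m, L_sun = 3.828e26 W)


R = 43.5 * 6.957e8 m = 3.026295e+10 m. L = 4*pi*R^2*sigma*T^4 = 4*pi*(3.026295e+10)^2 * 5.67e-8 * 4738^4 = 3.288483515e+29 W. L/L_sun = 3.288483515e+29 / 3.828e26 = 859.0605

859.0605 L_sun


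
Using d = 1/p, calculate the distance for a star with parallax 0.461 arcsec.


d = 1/p = 1/0.461 = 2.1692

2.1692 pc


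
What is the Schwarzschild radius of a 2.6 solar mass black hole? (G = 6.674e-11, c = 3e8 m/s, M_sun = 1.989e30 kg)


M = 2.6 * 1.989e30 kg = 5.1714e+30 kg. rs = 2GM/c^2 = 2 * 6.674e-11 * 5.1714e+30 / (3e8)^2 = 7669.7608

7669.7608 m


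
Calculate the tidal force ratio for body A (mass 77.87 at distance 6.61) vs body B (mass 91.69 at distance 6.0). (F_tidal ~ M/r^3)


Ratio = (M1/r1^3) / (M2/r2^3) = (77.87/6.61^3) / (91.69/6.0^3) = 0.6352

0.6352


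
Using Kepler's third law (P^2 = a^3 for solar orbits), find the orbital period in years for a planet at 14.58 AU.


P = a^(3/2) = 14.58^1.5 = 55.6719

55.6719 years


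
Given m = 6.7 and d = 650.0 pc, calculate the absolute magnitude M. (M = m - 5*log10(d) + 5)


M = m - 5*log10(d) + 5 = 6.7 - 5*log10(650.0) + 5 = -2.3646

-2.3646


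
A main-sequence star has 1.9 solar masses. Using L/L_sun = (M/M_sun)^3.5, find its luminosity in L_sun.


L/L_sun = (M/M_sun)^3.5 = 1.9^3.5 = 9.4545

9.4545 L_sun


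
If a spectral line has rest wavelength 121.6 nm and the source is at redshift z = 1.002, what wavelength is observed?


lam_obs = lam_emit * (1 + z) = 121.6 * (1 + 1.002) = 243.4432

243.4432 nm


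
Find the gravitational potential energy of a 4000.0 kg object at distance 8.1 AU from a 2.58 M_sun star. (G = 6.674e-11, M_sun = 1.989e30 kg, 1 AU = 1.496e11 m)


M = 2.58 * 1.989e30 kg = 5.13162e+30 kg; r = 8.1 AU * 1.496e11 m/AU = 1.21176e+12 m. U = -GM*m/r = -(6.674e-11 * 5.13162e+30 * 4000.0) / 1.21176e+12 = -1.131e+12

-1.131e+12 J


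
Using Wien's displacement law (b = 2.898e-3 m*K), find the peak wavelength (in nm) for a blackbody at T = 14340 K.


lam_max = b / T = 2.898e-3 / 14340 = 2.021e-07 m = 202.0921 nm

202.0921 nm


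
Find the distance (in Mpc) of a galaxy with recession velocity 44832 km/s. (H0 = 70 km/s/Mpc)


d = v / H0 = 44832 / 70 = 640.4571

640.4571 Mpc


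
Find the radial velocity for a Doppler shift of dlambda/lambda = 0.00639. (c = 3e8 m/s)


v = (dlambda/lambda) * c = 0.00639 * 3e8 = 1.917e+06

1.917e+06 m/s


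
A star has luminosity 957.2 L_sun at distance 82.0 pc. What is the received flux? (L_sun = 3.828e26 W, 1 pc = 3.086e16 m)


F = L / (4*pi*d^2) = 3.664e+29 / (4*pi*(2.531e+18)^2) = 4.553e-09

4.553e-09 W/m^2


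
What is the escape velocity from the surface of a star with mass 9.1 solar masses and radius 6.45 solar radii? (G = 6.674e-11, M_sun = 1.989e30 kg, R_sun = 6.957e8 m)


M = 9.1 * 1.989e30 kg = 1.80999e+31 kg; R = 6.45 * 6.957e8 m = 4.487265e+09 m. v_esc = sqrt(2GM/R) = sqrt(2 * 6.674e-11 * 1.80999e+31 / 4.487265e+09) = 733762.1874

733762.1874 m/s


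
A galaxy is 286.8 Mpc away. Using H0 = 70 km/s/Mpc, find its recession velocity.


v = H0 * d = 70 * 286.8 = 20076.0

20076.0 km/s


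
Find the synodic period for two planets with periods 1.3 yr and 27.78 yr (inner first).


1/P_syn = |1/P1 - 1/P2| = |1/1.3 - 1/27.78| => P_syn = 1.3638

1.3638 years


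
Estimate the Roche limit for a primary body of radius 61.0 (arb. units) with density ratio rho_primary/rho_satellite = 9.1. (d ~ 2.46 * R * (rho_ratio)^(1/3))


d_Roche = 2.46 * 61.0 * 9.1^(1/3) = 313.2892

313.2892


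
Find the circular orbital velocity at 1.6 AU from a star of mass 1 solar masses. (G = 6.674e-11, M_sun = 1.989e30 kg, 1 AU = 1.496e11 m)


v = sqrt(GM/r) = sqrt(6.674e-11 * 1.989e+30 / 2.394e+11) = 23549.6634

23549.6634 m/s


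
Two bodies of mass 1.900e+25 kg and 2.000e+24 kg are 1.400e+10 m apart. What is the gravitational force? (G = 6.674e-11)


F = G*m1*m2/r^2 = 6.674e-11 * 1.900e+25 * 2.000e+24 / (1.400e+10)^2 = 6.674e-11 * 3.800e+49 / 1.960e+20 = 1.294e+19

1.294e+19 N


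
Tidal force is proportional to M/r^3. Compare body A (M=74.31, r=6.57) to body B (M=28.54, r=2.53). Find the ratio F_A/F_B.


Ratio = (M1/r1^3) / (M2/r2^3) = (74.31/6.57^3) / (28.54/2.53^3) = 0.1487

0.1487


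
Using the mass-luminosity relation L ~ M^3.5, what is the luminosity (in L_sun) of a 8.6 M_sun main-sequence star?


L/L_sun = (M/M_sun)^3.5 = 8.6^3.5 = 1865.2823

1865.2823 L_sun


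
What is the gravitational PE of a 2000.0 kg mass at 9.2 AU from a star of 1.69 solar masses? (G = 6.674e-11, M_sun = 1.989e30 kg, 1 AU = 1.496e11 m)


M = 1.69 * 1.989e30 kg = 3.36141e+30 kg; r = 9.2 AU * 1.496e11 m/AU = 1.37632e+12 m. U = -GM*m/r = -(6.674e-11 * 3.36141e+30 * 2000.0) / 1.37632e+12 = -3.260e+11

-3.260e+11 J


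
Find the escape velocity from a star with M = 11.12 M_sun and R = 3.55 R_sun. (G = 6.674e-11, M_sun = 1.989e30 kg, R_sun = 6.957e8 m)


M = 11.12 * 1.989e30 kg = 2.211768e+31 kg; R = 3.55 * 6.957e8 m = 2.469735e+09 m. v_esc = sqrt(2GM/R) = sqrt(2 * 6.674e-11 * 2.211768e+31 / 2.469735e+09) = 1.093e+06

1.093e+06 m/s


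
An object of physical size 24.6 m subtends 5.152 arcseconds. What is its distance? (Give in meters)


D = size / theta_rad, theta_rad = 5.152 * pi/(180*3600) = 2.498e-05, D = 984882.4211

984882.4211 m


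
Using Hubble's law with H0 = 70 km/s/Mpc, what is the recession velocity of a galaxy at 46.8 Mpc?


v = H0 * d = 70 * 46.8 = 3276.0

3276.0 km/s


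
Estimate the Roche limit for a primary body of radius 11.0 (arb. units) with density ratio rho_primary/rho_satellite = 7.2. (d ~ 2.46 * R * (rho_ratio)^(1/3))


d_Roche = 2.46 * 11.0 * 7.2^(1/3) = 52.2523

52.2523


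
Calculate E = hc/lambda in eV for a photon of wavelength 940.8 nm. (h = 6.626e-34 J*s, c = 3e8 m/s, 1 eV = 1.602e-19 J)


E = hc/lambda = 6.626e-34 * 3e8 / 9.408e-07 = 2.113e-19 J = 1.3189 eV

1.3189 eV


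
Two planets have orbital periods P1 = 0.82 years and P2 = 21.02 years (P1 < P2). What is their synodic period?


1/P_syn = |1/P1 - 1/P2| = |1/0.82 - 1/21.02| => P_syn = 0.8533

0.8533 years


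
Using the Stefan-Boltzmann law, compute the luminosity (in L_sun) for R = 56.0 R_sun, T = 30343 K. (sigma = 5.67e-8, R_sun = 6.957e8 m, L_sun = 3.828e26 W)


R = 56.0 * 6.957e8 m = 3.89592e+10 m. L = 4*pi*R^2*sigma*T^4 = 4*pi*(3.89592e+10)^2 * 5.67e-8 * 30343^4 = 9.16741838e+32 W. L/L_sun = 9.16741838e+32 / 3.828e26 = 2.395e+06

2.395e+06 L_sun


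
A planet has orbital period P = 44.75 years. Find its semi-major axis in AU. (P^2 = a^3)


a = P^(2/3) = 44.75^(2/3) = 12.6046

12.6046 AU


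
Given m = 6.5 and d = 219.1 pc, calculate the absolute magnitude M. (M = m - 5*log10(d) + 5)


M = m - 5*log10(d) + 5 = 6.5 - 5*log10(219.1) + 5 = -0.2032

-0.2032


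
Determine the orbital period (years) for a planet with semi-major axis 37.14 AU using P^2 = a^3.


P = a^(3/2) = 37.14^1.5 = 226.3408

226.3408 years


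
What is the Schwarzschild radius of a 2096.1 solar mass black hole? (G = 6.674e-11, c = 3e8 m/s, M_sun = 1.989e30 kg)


M = 2096.1 * 1.989e30 kg = 4.1691429e+33 kg. rs = 2GM/c^2 = 2 * 6.674e-11 * 4.1691429e+33 / (3e8)^2 = 6.183e+06

6.183e+06 m


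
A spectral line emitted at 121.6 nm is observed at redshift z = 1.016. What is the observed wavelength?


lam_obs = lam_emit * (1 + z) = 121.6 * (1 + 1.016) = 245.1456

245.1456 nm


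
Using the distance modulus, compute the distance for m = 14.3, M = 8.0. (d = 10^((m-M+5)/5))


d = 10^((m - M + 5)/5) = 10^((14.3 - 8.0 + 5)/5) = 181.9701

181.9701 pc


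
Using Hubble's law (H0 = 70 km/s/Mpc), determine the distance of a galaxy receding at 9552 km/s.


d = v / H0 = 9552 / 70 = 136.4571

136.4571 Mpc


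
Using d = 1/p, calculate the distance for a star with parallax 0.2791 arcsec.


d = 1/p = 1/0.2791 = 3.5829

3.5829 pc


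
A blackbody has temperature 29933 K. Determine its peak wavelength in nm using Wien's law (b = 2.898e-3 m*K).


lam_max = b / T = 2.898e-3 / 29933 = 9.682e-08 m = 96.8162 nm

96.8162 nm


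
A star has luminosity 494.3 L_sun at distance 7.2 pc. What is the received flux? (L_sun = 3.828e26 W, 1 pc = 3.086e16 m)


F = L / (4*pi*d^2) = 1.892e+29 / (4*pi*(2.222e+17)^2) = 3.050e-07

3.050e-07 W/m^2


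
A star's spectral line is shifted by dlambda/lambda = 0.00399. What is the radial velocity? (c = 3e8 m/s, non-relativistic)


v = (dlambda/lambda) * c = 0.00399 * 3e8 = 1.197e+06

1.197e+06 m/s


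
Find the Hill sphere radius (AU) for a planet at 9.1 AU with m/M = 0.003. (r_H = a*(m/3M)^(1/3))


r_H = a * (m/3M)^(1/3) = 9.1 * (0.003/3)^(1/3) = 0.91

0.91 AU


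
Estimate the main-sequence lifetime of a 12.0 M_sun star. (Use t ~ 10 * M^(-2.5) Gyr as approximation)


t = 10 * M^(-2.5) = 10 * 12.0^(-2.5) = 0.02

0.02 Gyr


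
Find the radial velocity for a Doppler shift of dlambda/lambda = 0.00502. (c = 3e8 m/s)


v = (dlambda/lambda) * c = 0.00502 * 3e8 = 1.506e+06

1.506e+06 m/s


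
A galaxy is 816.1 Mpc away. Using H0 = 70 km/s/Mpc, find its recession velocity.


v = H0 * d = 70 * 816.1 = 57127.0

57127.0 km/s


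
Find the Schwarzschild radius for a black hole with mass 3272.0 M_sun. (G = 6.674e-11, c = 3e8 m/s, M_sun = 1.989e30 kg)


M = 3272.0 * 1.989e30 kg = 6.508008e+33 kg. rs = 2GM/c^2 = 2 * 6.674e-11 * 6.508008e+33 / (3e8)^2 = 9.652e+06

9.652e+06 m


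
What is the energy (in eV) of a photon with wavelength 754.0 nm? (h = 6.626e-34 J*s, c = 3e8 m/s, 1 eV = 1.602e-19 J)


E = hc/lambda = 6.626e-34 * 3e8 / 7.540e-07 = 2.636e-19 J = 1.6457 eV

1.6457 eV


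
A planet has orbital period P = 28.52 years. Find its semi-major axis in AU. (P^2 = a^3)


a = P^(2/3) = 28.52^(2/3) = 9.3347

9.3347 AU


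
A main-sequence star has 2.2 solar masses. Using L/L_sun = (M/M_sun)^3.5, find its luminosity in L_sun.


L/L_sun = (M/M_sun)^3.5 = 2.2^3.5 = 15.7935

15.7935 L_sun


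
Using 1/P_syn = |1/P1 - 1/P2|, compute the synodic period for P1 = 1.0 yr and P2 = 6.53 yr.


1/P_syn = |1/P1 - 1/P2| = |1/1.0 - 1/6.53| => P_syn = 1.1808

1.1808 years


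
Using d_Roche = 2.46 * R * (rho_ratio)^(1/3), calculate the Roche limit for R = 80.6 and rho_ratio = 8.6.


d_Roche = 2.46 * 80.6 * 8.6^(1/3) = 406.2278

406.2278


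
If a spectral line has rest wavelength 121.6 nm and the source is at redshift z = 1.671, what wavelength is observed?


lam_obs = lam_emit * (1 + z) = 121.6 * (1 + 1.671) = 324.7936

324.7936 nm


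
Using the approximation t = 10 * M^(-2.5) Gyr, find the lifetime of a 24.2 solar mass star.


t = 10 * M^(-2.5) = 10 * 24.2^(-2.5) = 0.0035

0.0035 Gyr


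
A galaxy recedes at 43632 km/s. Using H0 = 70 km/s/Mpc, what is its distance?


d = v / H0 = 43632 / 70 = 623.3143

623.3143 Mpc


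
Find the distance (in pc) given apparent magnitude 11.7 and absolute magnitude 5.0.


d = 10^((m - M + 5)/5) = 10^((11.7 - 5.0 + 5)/5) = 218.7762

218.7762 pc


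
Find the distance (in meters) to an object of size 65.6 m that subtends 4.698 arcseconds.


D = size / theta_rad, theta_rad = 4.698 * pi/(180*3600) = 2.278e-05, D = 2.880e+06

2.880e+06 m


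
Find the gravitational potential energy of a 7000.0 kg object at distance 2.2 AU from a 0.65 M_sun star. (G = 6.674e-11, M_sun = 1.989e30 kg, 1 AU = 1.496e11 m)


M = 0.65 * 1.989e30 kg = 1.29285e+30 kg; r = 2.2 AU * 1.496e11 m/AU = 3.2912e+11 m. U = -GM*m/r = -(6.674e-11 * 1.29285e+30 * 7000.0) / 3.2912e+11 = -1.835e+12

-1.835e+12 J


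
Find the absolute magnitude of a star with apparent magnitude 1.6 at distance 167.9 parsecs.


M = m - 5*log10(d) + 5 = 1.6 - 5*log10(167.9) + 5 = -4.5253

-4.5253


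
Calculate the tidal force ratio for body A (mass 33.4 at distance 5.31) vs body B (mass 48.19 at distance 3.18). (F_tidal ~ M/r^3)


Ratio = (M1/r1^3) / (M2/r2^3) = (33.4/5.31^3) / (48.19/3.18^3) = 0.1489

0.1489


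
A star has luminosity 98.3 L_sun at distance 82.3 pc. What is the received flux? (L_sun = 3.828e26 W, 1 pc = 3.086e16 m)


F = L / (4*pi*d^2) = 3.763e+28 / (4*pi*(2.540e+18)^2) = 4.642e-10

4.642e-10 W/m^2


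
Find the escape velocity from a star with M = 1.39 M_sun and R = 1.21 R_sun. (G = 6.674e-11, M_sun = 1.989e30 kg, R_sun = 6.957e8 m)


M = 1.39 * 1.989e30 kg = 2.76471e+30 kg; R = 1.21 * 6.957e8 m = 8.41797e+08 m. v_esc = sqrt(2GM/R) = sqrt(2 * 6.674e-11 * 2.76471e+30 / 8.41797e+08) = 662108.5618

662108.5618 m/s


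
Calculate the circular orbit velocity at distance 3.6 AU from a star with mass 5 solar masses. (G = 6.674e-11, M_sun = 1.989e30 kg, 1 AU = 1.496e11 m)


v = sqrt(GM/r) = sqrt(6.674e-11 * 9.945e+30 / 5.386e+11) = 35105.7655

35105.7655 m/s


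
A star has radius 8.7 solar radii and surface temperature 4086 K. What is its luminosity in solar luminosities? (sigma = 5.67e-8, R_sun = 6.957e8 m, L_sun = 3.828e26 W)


R = 8.7 * 6.957e8 m = 6.05259e+09 m. L = 4*pi*R^2*sigma*T^4 = 4*pi*(6.05259e+09)^2 * 5.67e-8 * 4086^4 = 7.275601169e+27 W. L/L_sun = 7.275601169e+27 / 3.828e26 = 19.0063

19.0063 L_sun


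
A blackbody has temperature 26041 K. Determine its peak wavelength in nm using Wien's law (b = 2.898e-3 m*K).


lam_max = b / T = 2.898e-3 / 26041 = 1.113e-07 m = 111.286 nm

111.286 nm


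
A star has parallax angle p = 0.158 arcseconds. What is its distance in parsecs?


d = 1/p = 1/0.158 = 6.3291

6.3291 pc


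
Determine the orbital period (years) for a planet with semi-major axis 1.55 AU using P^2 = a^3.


P = a^(3/2) = 1.55^1.5 = 1.9297

1.9297 years


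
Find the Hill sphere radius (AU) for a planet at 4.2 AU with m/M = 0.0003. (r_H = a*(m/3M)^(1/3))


r_H = a * (m/3M)^(1/3) = 4.2 * (0.0003/3)^(1/3) = 0.1949

0.1949 AU


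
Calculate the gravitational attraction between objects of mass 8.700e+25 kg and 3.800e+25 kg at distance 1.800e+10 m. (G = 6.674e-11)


F = G*m1*m2/r^2 = 6.674e-11 * 8.700e+25 * 3.800e+25 / (1.800e+10)^2 = 6.674e-11 * 3.306e+51 / 3.240e+20 = 6.810e+20

6.810e+20 N


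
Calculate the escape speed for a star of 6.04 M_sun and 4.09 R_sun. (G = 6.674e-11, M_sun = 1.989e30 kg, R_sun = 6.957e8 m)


M = 6.04 * 1.989e30 kg = 1.201356e+31 kg; R = 4.09 * 6.957e8 m = 2.845413e+09 m. v_esc = sqrt(2GM/R) = sqrt(2 * 6.674e-11 * 1.201356e+31 / 2.845413e+09) = 750708.4497

750708.4497 m/s


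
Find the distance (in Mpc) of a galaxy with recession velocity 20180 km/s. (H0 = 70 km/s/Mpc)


d = v / H0 = 20180 / 70 = 288.2857

288.2857 Mpc


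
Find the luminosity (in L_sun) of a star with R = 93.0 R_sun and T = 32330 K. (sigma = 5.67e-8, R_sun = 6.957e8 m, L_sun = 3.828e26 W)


R = 93.0 * 6.957e8 m = 6.47001e+10 m. L = 4*pi*R^2*sigma*T^4 = 4*pi*(6.47001e+10)^2 * 5.67e-8 * 32330^4 = 3.258559423e+33 W. L/L_sun = 3.258559423e+33 / 3.828e26 = 8.512e+06

8.512e+06 L_sun


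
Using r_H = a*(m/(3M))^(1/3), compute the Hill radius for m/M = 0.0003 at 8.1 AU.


r_H = a * (m/3M)^(1/3) = 8.1 * (0.0003/3)^(1/3) = 0.376

0.376 AU


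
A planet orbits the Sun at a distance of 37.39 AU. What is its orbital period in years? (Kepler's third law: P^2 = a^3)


P = a^(3/2) = 37.39^1.5 = 228.63

228.63 years


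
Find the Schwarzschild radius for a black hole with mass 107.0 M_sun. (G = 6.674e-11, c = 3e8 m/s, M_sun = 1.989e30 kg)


M = 107.0 * 1.989e30 kg = 2.12823e+32 kg. rs = 2GM/c^2 = 2 * 6.674e-11 * 2.12823e+32 / (3e8)^2 = 315640.156

315640.156 m


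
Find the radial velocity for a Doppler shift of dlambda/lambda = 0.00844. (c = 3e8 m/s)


v = (dlambda/lambda) * c = 0.00844 * 3e8 = 2.532e+06

2.532e+06 m/s


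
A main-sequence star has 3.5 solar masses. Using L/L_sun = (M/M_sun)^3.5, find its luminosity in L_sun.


L/L_sun = (M/M_sun)^3.5 = 3.5^3.5 = 80.2118

80.2118 L_sun


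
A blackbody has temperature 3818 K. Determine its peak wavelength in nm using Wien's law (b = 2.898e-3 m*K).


lam_max = b / T = 2.898e-3 / 3818 = 7.590e-07 m = 759.0361 nm

759.0361 nm


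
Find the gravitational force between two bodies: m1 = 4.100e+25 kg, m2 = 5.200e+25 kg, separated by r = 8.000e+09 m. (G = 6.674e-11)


F = G*m1*m2/r^2 = 6.674e-11 * 4.100e+25 * 5.200e+25 / (8.000e+09)^2 = 6.674e-11 * 2.132e+51 / 6.400e+19 = 2.223e+21

2.223e+21 N


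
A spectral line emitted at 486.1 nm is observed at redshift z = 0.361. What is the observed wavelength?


lam_obs = lam_emit * (1 + z) = 486.1 * (1 + 0.361) = 661.5821

661.5821 nm


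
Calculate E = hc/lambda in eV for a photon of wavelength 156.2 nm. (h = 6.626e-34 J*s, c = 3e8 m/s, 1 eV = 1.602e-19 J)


E = hc/lambda = 6.626e-34 * 3e8 / 1.562e-07 = 1.273e-18 J = 7.9438 eV

7.9438 eV


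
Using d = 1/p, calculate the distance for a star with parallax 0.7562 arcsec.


d = 1/p = 1/0.7562 = 1.3224

1.3224 pc


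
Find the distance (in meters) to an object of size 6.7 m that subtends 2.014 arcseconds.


D = size / theta_rad, theta_rad = 2.014 * pi/(180*3600) = 9.764e-06, D = 686183.8142

686183.8142 m


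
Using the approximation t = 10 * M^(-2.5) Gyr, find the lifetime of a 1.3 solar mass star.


t = 10 * M^(-2.5) = 10 * 1.3^(-2.5) = 5.1897

5.1897 Gyr


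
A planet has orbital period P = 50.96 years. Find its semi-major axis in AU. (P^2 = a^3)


a = P^(2/3) = 50.96^(2/3) = 13.7453

13.7453 AU


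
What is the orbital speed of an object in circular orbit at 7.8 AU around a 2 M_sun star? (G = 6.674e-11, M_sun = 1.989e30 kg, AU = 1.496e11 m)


v = sqrt(GM/r) = sqrt(6.674e-11 * 3.978e+30 / 1.167e+12) = 15083.8565

15083.8565 m/s


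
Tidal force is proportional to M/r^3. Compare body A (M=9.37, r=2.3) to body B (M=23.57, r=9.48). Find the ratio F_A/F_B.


Ratio = (M1/r1^3) / (M2/r2^3) = (9.37/2.3^3) / (23.57/9.48^3) = 27.8369

27.8369


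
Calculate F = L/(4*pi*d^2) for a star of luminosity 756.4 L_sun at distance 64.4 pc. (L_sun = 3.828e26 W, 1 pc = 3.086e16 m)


F = L / (4*pi*d^2) = 2.895e+29 / (4*pi*(1.987e+18)^2) = 5.834e-09

5.834e-09 W/m^2


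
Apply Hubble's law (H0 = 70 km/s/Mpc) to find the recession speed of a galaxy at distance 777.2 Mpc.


v = H0 * d = 70 * 777.2 = 54404.0

54404.0 km/s


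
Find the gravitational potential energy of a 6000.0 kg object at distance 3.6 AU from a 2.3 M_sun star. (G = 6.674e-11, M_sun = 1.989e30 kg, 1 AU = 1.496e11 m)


M = 2.3 * 1.989e30 kg = 4.5747e+30 kg; r = 3.6 AU * 1.496e11 m/AU = 5.3856e+11 m. U = -GM*m/r = -(6.674e-11 * 4.5747e+30 * 6000.0) / 5.3856e+11 = -3.401e+12

-3.401e+12 J


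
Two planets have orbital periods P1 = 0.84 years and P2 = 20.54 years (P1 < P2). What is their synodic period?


1/P_syn = |1/P1 - 1/P2| = |1/0.84 - 1/20.54| => P_syn = 0.8758

0.8758 years


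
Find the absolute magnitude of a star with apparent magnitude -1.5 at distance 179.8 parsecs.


M = m - 5*log10(d) + 5 = -1.5 - 5*log10(179.8) + 5 = -7.7739

-7.7739


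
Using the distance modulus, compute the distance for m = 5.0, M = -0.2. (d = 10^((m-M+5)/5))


d = 10^((m - M + 5)/5) = 10^((5.0 - -0.2 + 5)/5) = 109.6478

109.6478 pc


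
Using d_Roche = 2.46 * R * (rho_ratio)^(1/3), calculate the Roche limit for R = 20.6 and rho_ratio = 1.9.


d_Roche = 2.46 * 20.6 * 1.9^(1/3) = 62.7654

62.7654


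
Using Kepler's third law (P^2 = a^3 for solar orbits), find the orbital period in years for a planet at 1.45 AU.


P = a^(3/2) = 1.45^1.5 = 1.746

1.746 years


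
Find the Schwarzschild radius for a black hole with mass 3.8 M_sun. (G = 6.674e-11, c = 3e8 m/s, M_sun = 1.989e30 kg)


M = 3.8 * 1.989e30 kg = 7.5582e+30 kg. rs = 2GM/c^2 = 2 * 6.674e-11 * 7.5582e+30 / (3e8)^2 = 11209.6504

11209.6504 m


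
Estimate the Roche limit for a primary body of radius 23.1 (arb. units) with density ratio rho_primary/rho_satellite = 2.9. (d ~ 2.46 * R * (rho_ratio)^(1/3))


d_Roche = 2.46 * 23.1 * 2.9^(1/3) = 81.0363

81.0363


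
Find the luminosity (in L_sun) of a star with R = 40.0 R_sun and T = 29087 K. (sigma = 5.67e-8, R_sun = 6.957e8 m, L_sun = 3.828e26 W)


R = 40.0 * 6.957e8 m = 2.7828e+10 m. L = 4*pi*R^2*sigma*T^4 = 4*pi*(2.7828e+10)^2 * 5.67e-8 * 29087^4 = 3.949595651e+32 W. L/L_sun = 3.949595651e+32 / 3.828e26 = 1.032e+06

1.032e+06 L_sun


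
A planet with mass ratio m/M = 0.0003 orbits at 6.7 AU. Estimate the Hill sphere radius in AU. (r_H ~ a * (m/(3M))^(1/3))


r_H = a * (m/3M)^(1/3) = 6.7 * (0.0003/3)^(1/3) = 0.311

0.311 AU


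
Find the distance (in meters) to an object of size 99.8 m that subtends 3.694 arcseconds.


D = size / theta_rad, theta_rad = 3.694 * pi/(180*3600) = 1.791e-05, D = 5.573e+06

5.573e+06 m


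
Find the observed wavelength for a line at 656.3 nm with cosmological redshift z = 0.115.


lam_obs = lam_emit * (1 + z) = 656.3 * (1 + 0.115) = 731.7745

731.7745 nm


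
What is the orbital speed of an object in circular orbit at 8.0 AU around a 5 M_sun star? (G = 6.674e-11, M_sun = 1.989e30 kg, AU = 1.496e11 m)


v = sqrt(GM/r) = sqrt(6.674e-11 * 9.945e+30 / 1.197e+12) = 23549.6634

23549.6634 m/s


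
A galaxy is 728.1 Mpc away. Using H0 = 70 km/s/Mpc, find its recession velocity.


v = H0 * d = 70 * 728.1 = 50967.0

50967.0 km/s


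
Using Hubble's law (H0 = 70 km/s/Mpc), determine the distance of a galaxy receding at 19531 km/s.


d = v / H0 = 19531 / 70 = 279.0143

279.0143 Mpc


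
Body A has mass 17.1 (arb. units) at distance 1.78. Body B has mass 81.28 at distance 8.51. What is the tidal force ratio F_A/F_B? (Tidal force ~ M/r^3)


Ratio = (M1/r1^3) / (M2/r2^3) = (17.1/1.78^3) / (81.28/8.51^3) = 22.9901

22.9901


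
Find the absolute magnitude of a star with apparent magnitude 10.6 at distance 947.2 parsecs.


M = m - 5*log10(d) + 5 = 10.6 - 5*log10(947.2) + 5 = 0.7178

0.7178


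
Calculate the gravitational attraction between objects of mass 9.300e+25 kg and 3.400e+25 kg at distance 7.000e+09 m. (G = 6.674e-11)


F = G*m1*m2/r^2 = 6.674e-11 * 9.300e+25 * 3.400e+25 / (7.000e+09)^2 = 6.674e-11 * 3.162e+51 / 4.900e+19 = 4.307e+21

4.307e+21 N


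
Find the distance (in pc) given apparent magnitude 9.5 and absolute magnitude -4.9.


d = 10^((m - M + 5)/5) = 10^((9.5 - -4.9 + 5)/5) = 7585.7758

7585.7758 pc


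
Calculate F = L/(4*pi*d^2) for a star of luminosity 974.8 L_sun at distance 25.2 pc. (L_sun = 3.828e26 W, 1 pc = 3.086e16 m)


F = L / (4*pi*d^2) = 3.732e+29 / (4*pi*(7.777e+17)^2) = 4.910e-08

4.910e-08 W/m^2


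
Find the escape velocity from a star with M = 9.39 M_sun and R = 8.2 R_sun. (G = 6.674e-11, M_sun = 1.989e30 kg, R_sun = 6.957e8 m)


M = 9.39 * 1.989e30 kg = 1.867671e+31 kg; R = 8.2 * 6.957e8 m = 5.70474e+09 m. v_esc = sqrt(2GM/R) = sqrt(2 * 6.674e-11 * 1.867671e+31 / 5.70474e+09) = 661059.2078

661059.2078 m/s


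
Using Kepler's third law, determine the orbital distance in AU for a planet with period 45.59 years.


a = P^(2/3) = 45.59^(2/3) = 12.7618

12.7618 AU


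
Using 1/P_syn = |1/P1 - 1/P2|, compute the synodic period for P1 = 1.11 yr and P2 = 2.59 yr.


1/P_syn = |1/P1 - 1/P2| = |1/1.11 - 1/2.59| => P_syn = 1.9425

1.9425 years


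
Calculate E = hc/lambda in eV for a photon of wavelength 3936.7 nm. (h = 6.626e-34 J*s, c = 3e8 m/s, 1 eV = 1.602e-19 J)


E = hc/lambda = 6.626e-34 * 3e8 / 3.937e-06 = 5.049e-20 J = 0.3152 eV

0.3152 eV


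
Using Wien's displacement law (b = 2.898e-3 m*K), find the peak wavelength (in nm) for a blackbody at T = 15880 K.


lam_max = b / T = 2.898e-3 / 15880 = 1.825e-07 m = 182.4937 nm

182.4937 nm


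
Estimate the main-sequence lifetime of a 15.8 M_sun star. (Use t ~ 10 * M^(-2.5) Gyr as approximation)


t = 10 * M^(-2.5) = 10 * 15.8^(-2.5) = 0.0101

0.0101 Gyr


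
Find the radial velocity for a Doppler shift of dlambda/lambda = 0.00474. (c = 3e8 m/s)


v = (dlambda/lambda) * c = 0.00474 * 3e8 = 1.422e+06

1.422e+06 m/s


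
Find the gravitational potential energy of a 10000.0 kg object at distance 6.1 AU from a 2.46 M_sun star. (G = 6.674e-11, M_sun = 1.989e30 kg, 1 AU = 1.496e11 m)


M = 2.46 * 1.989e30 kg = 4.89294e+30 kg; r = 6.1 AU * 1.496e11 m/AU = 9.1256e+11 m. U = -GM*m/r = -(6.674e-11 * 4.89294e+30 * 10000.0) / 9.1256e+11 = -3.578e+12

-3.578e+12 J


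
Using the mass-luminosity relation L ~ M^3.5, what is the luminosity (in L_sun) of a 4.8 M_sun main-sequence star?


L/L_sun = (M/M_sun)^3.5 = 4.8^3.5 = 242.2949

242.2949 L_sun


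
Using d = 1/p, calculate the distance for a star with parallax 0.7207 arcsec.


d = 1/p = 1/0.7207 = 1.3875

1.3875 pc


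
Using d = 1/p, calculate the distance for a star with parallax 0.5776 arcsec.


d = 1/p = 1/0.5776 = 1.7313

1.7313 pc


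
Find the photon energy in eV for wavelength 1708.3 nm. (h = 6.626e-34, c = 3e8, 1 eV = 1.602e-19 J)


E = hc/lambda = 6.626e-34 * 3e8 / 1.708e-06 = 1.164e-19 J = 0.7264 eV

0.7264 eV


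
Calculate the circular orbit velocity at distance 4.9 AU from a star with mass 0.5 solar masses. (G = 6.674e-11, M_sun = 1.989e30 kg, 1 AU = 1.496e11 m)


v = sqrt(GM/r) = sqrt(6.674e-11 * 9.945e+29 / 7.330e+11) = 9515.501

9515.501 m/s


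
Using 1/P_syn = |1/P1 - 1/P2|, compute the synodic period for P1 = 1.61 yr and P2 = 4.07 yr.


1/P_syn = |1/P1 - 1/P2| = |1/1.61 - 1/4.07| => P_syn = 2.6637

2.6637 years


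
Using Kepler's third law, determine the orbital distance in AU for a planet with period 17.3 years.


a = P^(2/3) = 17.3^(2/3) = 6.689

6.689 AU


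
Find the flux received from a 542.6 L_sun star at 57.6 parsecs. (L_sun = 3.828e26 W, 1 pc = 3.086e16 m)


F = L / (4*pi*d^2) = 2.077e+29 / (4*pi*(1.778e+18)^2) = 5.231e-09

5.231e-09 W/m^2


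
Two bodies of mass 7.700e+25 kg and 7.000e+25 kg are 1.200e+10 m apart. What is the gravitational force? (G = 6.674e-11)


F = G*m1*m2/r^2 = 6.674e-11 * 7.700e+25 * 7.000e+25 / (1.200e+10)^2 = 6.674e-11 * 5.390e+51 / 1.440e+20 = 2.498e+21

2.498e+21 N


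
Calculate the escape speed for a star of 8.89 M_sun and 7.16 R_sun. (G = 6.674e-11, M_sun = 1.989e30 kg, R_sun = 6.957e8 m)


M = 8.89 * 1.989e30 kg = 1.768221e+31 kg; R = 7.16 * 6.957e8 m = 4.981212e+09 m. v_esc = sqrt(2GM/R) = sqrt(2 * 6.674e-11 * 1.768221e+31 / 4.981212e+09) = 688349.2732

688349.2732 m/s


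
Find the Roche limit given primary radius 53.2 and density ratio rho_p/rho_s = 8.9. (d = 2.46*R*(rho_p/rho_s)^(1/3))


d_Roche = 2.46 * 53.2 * 8.9^(1/3) = 271.2127

271.2127


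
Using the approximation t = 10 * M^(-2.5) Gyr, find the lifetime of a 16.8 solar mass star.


t = 10 * M^(-2.5) = 10 * 16.8^(-2.5) = 0.0086

0.0086 Gyr


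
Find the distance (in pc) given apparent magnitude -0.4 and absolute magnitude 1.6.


d = 10^((m - M + 5)/5) = 10^((-0.4 - 1.6 + 5)/5) = 3.9811

3.9811 pc


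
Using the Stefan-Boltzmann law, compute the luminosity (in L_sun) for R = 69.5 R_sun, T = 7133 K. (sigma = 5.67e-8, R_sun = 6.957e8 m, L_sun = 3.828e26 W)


R = 69.5 * 6.957e8 m = 4.835115e+10 m. L = 4*pi*R^2*sigma*T^4 = 4*pi*(4.835115e+10)^2 * 5.67e-8 * 7133^4 = 4.312165642e+30 W. L/L_sun = 4.312165642e+30 / 3.828e26 = 11264.8005

11264.8005 L_sun


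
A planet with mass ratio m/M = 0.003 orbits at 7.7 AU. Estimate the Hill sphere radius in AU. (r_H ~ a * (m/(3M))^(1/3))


r_H = a * (m/3M)^(1/3) = 7.7 * (0.003/3)^(1/3) = 0.77

0.77 AU


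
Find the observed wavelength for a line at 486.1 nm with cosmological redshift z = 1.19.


lam_obs = lam_emit * (1 + z) = 486.1 * (1 + 1.19) = 1064.559

1064.559 nm


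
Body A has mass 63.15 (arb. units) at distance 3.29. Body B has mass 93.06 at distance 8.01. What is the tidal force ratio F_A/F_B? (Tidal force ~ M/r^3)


Ratio = (M1/r1^3) / (M2/r2^3) = (63.15/3.29^3) / (93.06/8.01^3) = 9.7931

9.7931


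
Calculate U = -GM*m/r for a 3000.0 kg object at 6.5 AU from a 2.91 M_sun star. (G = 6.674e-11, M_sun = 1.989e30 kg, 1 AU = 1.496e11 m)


M = 2.91 * 1.989e30 kg = 5.78799e+30 kg; r = 6.5 AU * 1.496e11 m/AU = 9.724e+11 m. U = -GM*m/r = -(6.674e-11 * 5.78799e+30 * 3000.0) / 9.724e+11 = -1.192e+12

-1.192e+12 J


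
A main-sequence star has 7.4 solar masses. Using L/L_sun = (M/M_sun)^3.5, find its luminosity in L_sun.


L/L_sun = (M/M_sun)^3.5 = 7.4^3.5 = 1102.3285

1102.3285 L_sun


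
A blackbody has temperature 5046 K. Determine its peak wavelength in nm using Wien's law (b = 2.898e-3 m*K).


lam_max = b / T = 2.898e-3 / 5046 = 5.743e-07 m = 574.3163 nm

574.3163 nm


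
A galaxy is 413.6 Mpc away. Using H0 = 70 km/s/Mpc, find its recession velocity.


v = H0 * d = 70 * 413.6 = 28952.0

28952.0 km/s


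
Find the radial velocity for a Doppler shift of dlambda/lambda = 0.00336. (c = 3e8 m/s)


v = (dlambda/lambda) * c = 0.00336 * 3e8 = 1.008e+06

1.008e+06 m/s


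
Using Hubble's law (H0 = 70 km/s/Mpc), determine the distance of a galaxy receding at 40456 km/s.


d = v / H0 = 40456 / 70 = 577.9429

577.9429 Mpc


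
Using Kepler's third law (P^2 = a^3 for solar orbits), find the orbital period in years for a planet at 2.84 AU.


P = a^(3/2) = 2.84^1.5 = 4.7861

4.7861 years


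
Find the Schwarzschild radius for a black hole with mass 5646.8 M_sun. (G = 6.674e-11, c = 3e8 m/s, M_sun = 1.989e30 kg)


M = 5646.8 * 1.989e30 kg = 1.12314852e+34 kg. rs = 2GM/c^2 = 2 * 6.674e-11 * 1.12314852e+34 / (3e8)^2 = 1.666e+07

1.666e+07 m


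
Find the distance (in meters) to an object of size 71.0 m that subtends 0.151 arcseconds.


D = size / theta_rad, theta_rad = 0.151 * pi/(180*3600) = 7.321e-07, D = 9.699e+07

9.699e+07 m


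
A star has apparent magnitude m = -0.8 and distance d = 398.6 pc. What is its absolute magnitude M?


M = m - 5*log10(d) + 5 = -0.8 - 5*log10(398.6) + 5 = -8.8027

-8.8027


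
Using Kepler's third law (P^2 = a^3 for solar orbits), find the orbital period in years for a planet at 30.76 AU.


P = a^(3/2) = 30.76^1.5 = 170.6002

170.6002 years


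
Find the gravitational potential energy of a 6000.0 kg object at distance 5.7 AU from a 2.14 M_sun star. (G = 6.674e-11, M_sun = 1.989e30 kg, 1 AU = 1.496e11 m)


M = 2.14 * 1.989e30 kg = 4.25646e+30 kg; r = 5.7 AU * 1.496e11 m/AU = 8.5272e+11 m. U = -GM*m/r = -(6.674e-11 * 4.25646e+30 * 6000.0) / 8.5272e+11 = -1.999e+12

-1.999e+12 J


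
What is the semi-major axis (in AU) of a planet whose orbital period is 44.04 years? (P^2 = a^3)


a = P^(2/3) = 44.04^(2/3) = 12.4709

12.4709 AU


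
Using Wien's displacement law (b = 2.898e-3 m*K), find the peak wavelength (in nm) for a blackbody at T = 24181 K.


lam_max = b / T = 2.898e-3 / 24181 = 1.198e-07 m = 119.8462 nm

119.8462 nm


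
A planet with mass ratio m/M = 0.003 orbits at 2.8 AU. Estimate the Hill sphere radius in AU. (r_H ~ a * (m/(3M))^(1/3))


r_H = a * (m/3M)^(1/3) = 2.8 * (0.003/3)^(1/3) = 0.28

0.28 AU


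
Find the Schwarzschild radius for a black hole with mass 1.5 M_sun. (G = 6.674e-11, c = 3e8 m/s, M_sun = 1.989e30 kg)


M = 1.5 * 1.989e30 kg = 2.9835e+30 kg. rs = 2GM/c^2 = 2 * 6.674e-11 * 2.9835e+30 / (3e8)^2 = 4424.862

4424.862 m


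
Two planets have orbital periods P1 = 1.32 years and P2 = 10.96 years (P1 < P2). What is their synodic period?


1/P_syn = |1/P1 - 1/P2| = |1/1.32 - 1/10.96| => P_syn = 1.5007

1.5007 years


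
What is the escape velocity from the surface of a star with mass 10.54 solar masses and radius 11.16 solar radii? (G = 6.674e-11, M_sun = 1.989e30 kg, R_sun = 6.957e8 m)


M = 10.54 * 1.989e30 kg = 2.096406e+31 kg; R = 11.16 * 6.957e8 m = 7.764012e+09 m. v_esc = sqrt(2GM/R) = sqrt(2 * 6.674e-11 * 2.096406e+31 / 7.764012e+09) = 600347.4869

600347.4869 m/s


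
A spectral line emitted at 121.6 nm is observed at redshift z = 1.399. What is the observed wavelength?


lam_obs = lam_emit * (1 + z) = 121.6 * (1 + 1.399) = 291.7184

291.7184 nm


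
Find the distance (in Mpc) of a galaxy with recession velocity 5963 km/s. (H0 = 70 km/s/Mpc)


d = v / H0 = 5963 / 70 = 85.1857

85.1857 Mpc


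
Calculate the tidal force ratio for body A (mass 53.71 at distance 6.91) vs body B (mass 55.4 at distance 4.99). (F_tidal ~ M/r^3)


Ratio = (M1/r1^3) / (M2/r2^3) = (53.71/6.91^3) / (55.4/4.99^3) = 0.3651

0.3651


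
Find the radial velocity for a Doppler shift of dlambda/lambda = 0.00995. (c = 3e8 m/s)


v = (dlambda/lambda) * c = 0.00995 * 3e8 = 2.985e+06

2.985e+06 m/s


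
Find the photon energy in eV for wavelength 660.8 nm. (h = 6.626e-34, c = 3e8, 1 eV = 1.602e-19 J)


E = hc/lambda = 6.626e-34 * 3e8 / 6.608e-07 = 3.008e-19 J = 1.8778 eV

1.8778 eV


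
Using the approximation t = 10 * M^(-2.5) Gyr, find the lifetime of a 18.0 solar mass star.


t = 10 * M^(-2.5) = 10 * 18.0^(-2.5) = 0.0073

0.0073 Gyr


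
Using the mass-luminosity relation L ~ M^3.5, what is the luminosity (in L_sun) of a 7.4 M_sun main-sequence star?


L/L_sun = (M/M_sun)^3.5 = 7.4^3.5 = 1102.3285

1102.3285 L_sun


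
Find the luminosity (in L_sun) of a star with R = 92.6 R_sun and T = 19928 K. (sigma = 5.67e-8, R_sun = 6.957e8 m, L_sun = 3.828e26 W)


R = 92.6 * 6.957e8 m = 6.442182e+10 m. L = 4*pi*R^2*sigma*T^4 = 4*pi*(6.442182e+10)^2 * 5.67e-8 * 19928^4 = 4.663519114e+32 W. L/L_sun = 4.663519114e+32 / 3.828e26 = 1.218e+06

1.218e+06 L_sun


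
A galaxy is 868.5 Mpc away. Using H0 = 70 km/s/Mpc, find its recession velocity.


v = H0 * d = 70 * 868.5 = 60795.0

60795.0 km/s


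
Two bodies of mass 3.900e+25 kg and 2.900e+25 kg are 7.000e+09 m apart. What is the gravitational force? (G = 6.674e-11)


F = G*m1*m2/r^2 = 6.674e-11 * 3.900e+25 * 2.900e+25 / (7.000e+09)^2 = 6.674e-11 * 1.131e+51 / 4.900e+19 = 1.540e+21

1.540e+21 N


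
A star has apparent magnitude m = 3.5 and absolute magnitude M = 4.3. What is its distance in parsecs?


d = 10^((m - M + 5)/5) = 10^((3.5 - 4.3 + 5)/5) = 6.9183

6.9183 pc


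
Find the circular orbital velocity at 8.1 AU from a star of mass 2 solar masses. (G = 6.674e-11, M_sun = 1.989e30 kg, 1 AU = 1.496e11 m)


v = sqrt(GM/r) = sqrt(6.674e-11 * 3.978e+30 / 1.212e+12) = 14801.8904

14801.8904 m/s


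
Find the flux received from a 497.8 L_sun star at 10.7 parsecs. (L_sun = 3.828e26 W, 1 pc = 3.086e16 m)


F = L / (4*pi*d^2) = 1.906e+29 / (4*pi*(3.302e+17)^2) = 1.391e-07

1.391e-07 W/m^2


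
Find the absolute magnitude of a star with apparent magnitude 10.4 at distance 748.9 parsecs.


M = m - 5*log10(d) + 5 = 10.4 - 5*log10(748.9) + 5 = 1.0279

1.0279


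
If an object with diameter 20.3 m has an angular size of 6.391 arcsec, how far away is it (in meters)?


D = size / theta_rad, theta_rad = 6.391 * pi/(180*3600) = 3.098e-05, D = 655167.5116

655167.5116 m


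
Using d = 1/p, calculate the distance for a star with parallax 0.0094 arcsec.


d = 1/p = 1/0.0094 = 106.383

106.383 pc


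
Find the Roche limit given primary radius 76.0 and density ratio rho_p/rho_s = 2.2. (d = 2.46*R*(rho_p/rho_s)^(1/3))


d_Roche = 2.46 * 76.0 * 2.2^(1/3) = 243.1586

243.1586


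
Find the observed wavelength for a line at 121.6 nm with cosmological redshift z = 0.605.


lam_obs = lam_emit * (1 + z) = 121.6 * (1 + 0.605) = 195.168

195.168 nm


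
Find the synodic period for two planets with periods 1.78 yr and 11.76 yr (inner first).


1/P_syn = |1/P1 - 1/P2| = |1/1.78 - 1/11.76| => P_syn = 2.0975

2.0975 years


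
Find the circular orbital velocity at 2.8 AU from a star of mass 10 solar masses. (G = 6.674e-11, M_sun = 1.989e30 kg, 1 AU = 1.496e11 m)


v = sqrt(GM/r) = sqrt(6.674e-11 * 1.989e+31 / 4.189e+11) = 56294.4629

56294.4629 m/s


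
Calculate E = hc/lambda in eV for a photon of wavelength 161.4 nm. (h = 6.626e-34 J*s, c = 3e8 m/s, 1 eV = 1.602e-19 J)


E = hc/lambda = 6.626e-34 * 3e8 / 1.614e-07 = 1.232e-18 J = 7.6879 eV

7.6879 eV


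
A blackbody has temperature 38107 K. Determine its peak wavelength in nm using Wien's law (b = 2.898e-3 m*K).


lam_max = b / T = 2.898e-3 / 38107 = 7.605e-08 m = 76.049 nm

76.049 nm


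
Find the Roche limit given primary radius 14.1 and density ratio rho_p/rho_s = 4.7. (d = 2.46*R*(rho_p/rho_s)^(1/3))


d_Roche = 2.46 * 14.1 * 4.7^(1/3) = 58.1014

58.1014


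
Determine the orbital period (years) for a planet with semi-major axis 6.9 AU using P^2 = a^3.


P = a^(3/2) = 6.9^1.5 = 18.1248

18.1248 years


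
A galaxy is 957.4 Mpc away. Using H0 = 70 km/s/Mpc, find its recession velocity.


v = H0 * d = 70 * 957.4 = 67018.0

67018.0 km/s
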